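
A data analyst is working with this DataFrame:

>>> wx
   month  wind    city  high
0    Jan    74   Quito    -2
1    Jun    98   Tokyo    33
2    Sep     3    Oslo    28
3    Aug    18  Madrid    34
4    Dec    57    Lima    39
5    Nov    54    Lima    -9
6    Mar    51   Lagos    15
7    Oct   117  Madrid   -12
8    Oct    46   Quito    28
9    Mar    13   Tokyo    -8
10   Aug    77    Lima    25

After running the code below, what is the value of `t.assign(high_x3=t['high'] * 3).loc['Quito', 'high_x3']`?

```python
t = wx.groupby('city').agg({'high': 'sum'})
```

78

group by city, sum of high:
        high
city        
Lagos     15
Lima      55
Madrid    22
Oslo      28
Quito     26
Tokyo     25
add column high_x3 = t['high'] * 3:
        high  high_x3
city                 
Lagos     15       45
Lima      55      165
Madrid    22       66
Oslo      28       84
Quito     26       78
Tokyo     25       75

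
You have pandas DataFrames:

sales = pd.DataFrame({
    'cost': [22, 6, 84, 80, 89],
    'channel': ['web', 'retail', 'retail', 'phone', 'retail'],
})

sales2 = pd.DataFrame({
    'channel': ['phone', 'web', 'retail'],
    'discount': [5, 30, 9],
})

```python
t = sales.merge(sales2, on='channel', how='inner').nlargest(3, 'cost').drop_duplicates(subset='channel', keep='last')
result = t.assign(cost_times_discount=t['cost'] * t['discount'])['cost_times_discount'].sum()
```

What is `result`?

1156

merge on 'channel' (how='inner') → 5 rows:
   cost channel  discount
0    22     web        30
1     6  retail         9
2    84  retail         9
3    80   phone         5
4    89  retail         9
take 3 rows with largest cost:
   cost channel  discount
4    89  retail         9
2    84  retail         9
3    80   phone         5
drop duplicate channel (keep=last):
   cost channel  discount
2    84  retail         9
3    80   phone         5
add column cost_times_discount = t['cost'] * t['discount']:
   cost channel  discount  cost_times_discount
2    84  retail         9                  756
3    80   phone         5                  400
So sum() = 1156.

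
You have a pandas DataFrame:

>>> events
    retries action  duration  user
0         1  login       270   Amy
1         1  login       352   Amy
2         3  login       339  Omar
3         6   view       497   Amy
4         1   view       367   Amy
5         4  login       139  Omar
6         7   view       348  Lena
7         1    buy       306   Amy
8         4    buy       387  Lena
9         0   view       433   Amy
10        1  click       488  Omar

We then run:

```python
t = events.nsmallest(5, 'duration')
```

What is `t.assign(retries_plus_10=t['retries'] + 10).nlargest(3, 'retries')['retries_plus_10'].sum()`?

44

take 5 rows with smallest duration:
   retries action  duration  user
5        4  login       139  Omar
0        1  login       270   Amy
7        1    buy       306   Amy
2        3  login       339  Omar
6        7   view       348  Lena
add column retries_plus_10 = t['retries'] + 10:
   retries action  duration  user  retries_plus_10
5        4  login       139  Omar               14
0        1  login       270   Amy               11
7        1    buy       306   Amy               11
2        3  login       339  Omar               13
6        7   view       348  Lena               17
take 3 rows with largest retries:
   retries action  duration  user  retries_plus_10
6        7   view       348  Lena               17
5        4  login       139  Omar               14
2        3  login       339  Omar               13
Finally, sum of column 'retries_plus_10' = 44.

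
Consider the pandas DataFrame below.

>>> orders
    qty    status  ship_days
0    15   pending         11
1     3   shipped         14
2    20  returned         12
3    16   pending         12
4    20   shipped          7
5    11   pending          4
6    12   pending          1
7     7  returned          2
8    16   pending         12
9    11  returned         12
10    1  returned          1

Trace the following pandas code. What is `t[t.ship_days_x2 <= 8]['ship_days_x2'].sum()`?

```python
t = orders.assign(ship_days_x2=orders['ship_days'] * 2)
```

16

add column ship_days_x2 = orders['ship_days'] * 2:
    qty    status  ship_days  ship_days_x2
0    15   pending         11            22
1     3   shipped         14            28
2    20  returned         12            24
3    16   pending         12            24
4    20   shipped          7            14
5    11   pending          4             8
6    12   pending          1             2
7     7  returned          2             4
8    16   pending         12            24
9    11  returned         12            24
10    1  returned          1             2
filter rows where ship_days_x2 <= 8:
    qty    status  ship_days  ship_days_x2
5    11   pending          4             8
6    12   pending          1             2
7     7  returned          2             4
10    1  returned          1             2
So sum() = 16.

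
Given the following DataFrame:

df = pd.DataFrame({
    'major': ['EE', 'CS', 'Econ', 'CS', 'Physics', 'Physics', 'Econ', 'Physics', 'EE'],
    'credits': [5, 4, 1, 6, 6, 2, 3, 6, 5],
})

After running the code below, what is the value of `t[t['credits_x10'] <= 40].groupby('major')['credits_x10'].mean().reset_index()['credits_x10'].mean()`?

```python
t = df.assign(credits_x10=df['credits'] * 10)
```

26.6666666667

add column credits_x10 = df['credits'] * 10:
     major  credits  credits_x10
0       EE        5           50
1       CS        4           40
2     Econ        1           10
3       CS        6           60
4  Physics        6           60
5  Physics        2           20
6     Econ        3           30
7  Physics        6           60
8       EE        5           50
filter rows where credits_x10 <= 40:
     major  credits  credits_x10
1       CS        4           40
2     Econ        1           10
5  Physics        2           20
6     Econ        3           30
group by major, mean of credits_x10:
major
CS         40.0
Econ       20.0
Physics    20.0
Name: credits_x10, dtype: float64
reset_index():
     major  credits_x10
0       CS         40.0
1     Econ         20.0
2  Physics         20.0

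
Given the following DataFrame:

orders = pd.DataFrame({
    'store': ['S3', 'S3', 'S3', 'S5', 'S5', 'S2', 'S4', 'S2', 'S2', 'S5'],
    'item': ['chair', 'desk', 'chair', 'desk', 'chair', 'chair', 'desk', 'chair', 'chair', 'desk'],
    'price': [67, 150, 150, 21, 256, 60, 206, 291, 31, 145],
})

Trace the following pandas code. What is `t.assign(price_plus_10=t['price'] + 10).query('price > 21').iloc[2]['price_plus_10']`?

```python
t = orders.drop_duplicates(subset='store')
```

216

drop duplicate store (keep=first):
  store   item  price
0    S3  chair     67
3    S5   desk     21
5    S2  chair     60
6    S4   desk    206
add column price_plus_10 = t['price'] + 10:
  store   item  price  price_plus_10
0    S3  chair     67             77
3    S5   desk     21             31
5    S2  chair     60             70
6    S4   desk    206            216
filter rows where price > 21:
  store   item  price  price_plus_10
0    S3  chair     67             77
5    S2  chair     60             70
6    S4   desk    206            216
Hence 216.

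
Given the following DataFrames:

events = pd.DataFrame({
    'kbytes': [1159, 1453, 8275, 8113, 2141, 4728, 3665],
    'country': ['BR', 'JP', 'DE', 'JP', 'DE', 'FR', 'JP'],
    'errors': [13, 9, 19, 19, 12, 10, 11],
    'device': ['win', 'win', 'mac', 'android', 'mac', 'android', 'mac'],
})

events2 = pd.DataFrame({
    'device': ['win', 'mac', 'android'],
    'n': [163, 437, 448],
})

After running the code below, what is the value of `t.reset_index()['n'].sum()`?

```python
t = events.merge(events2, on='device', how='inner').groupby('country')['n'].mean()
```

merge on 'device' (how='inner') → 7 rows:
   kbytes country  errors   device    n
0    1159      BR      13      win  163
1    1453      JP       9      win  163
2    8275      DE      19      mac  437
3    8113      JP      19  android  448
4    2141      DE      12      mac  437
5    4728      FR      10  android  448
6    3665      JP      11      mac  437
group by country, mean of n:
country
BR    163.000000
DE    437.000000
FR    448.000000
JP    349.333333
Name: n, dtype: float64
reset_index():
  country           n
0      BR  163.000000
1      DE  437.000000
2      FR  448.000000
3      JP  349.333333

1397.33333333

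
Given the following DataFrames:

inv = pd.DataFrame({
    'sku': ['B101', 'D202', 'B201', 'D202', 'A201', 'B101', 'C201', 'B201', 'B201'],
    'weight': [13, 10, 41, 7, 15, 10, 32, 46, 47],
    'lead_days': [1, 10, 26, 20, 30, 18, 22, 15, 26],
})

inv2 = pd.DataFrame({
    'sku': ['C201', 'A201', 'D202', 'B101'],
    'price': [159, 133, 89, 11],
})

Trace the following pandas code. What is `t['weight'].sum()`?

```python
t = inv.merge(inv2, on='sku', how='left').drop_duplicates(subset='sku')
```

111

merge on 'sku' (how='left') → 9 rows:
    sku  weight  lead_days  price
0  B101      13          1   11.0
1  D202      10         10   89.0
2  B201      41         26    NaN
3  D202       7         20   89.0
4  A201      15         30  133.0
5  B101      10         18   11.0
6  C201      32         22  159.0
7  B201      46         15    NaN
8  B201      47         26    NaN
drop duplicate sku (keep=first):
    sku  weight  lead_days  price
0  B101      13          1   11.0
1  D202      10         10   89.0
2  B201      41         26    NaN
4  A201      15         30  133.0
6  C201      32         22  159.0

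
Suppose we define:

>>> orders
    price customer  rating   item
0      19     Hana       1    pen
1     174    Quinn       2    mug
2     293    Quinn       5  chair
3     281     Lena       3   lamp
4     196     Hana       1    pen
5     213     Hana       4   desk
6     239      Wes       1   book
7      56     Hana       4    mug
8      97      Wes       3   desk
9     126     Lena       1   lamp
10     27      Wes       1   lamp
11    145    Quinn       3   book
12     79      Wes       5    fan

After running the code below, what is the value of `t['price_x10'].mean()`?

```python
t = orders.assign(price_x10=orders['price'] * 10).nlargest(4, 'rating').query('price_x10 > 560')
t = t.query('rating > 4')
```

add column price_x10 = orders['price'] * 10:
    price customer  rating   item  price_x10
0      19     Hana       1    pen        190
1     174    Quinn       2    mug       1740
2     293    Quinn       5  chair       2930
3     281     Lena       3   lamp       2810
4     196     Hana       1    pen       1960
5     213     Hana       4   desk       2130
6     239      Wes       1   book       2390
7      56     Hana       4    mug        560
8      97      Wes       3   desk        970
9     126     Lena       1   lamp       1260
10     27      Wes       1   lamp        270
11    145    Quinn       3   book       1450
12     79      Wes       5    fan        790
take 4 rows with largest rating:
    price customer  rating   item  price_x10
2     293    Quinn       5  chair       2930
12     79      Wes       5    fan        790
5     213     Hana       4   desk       2130
7      56     Hana       4    mug        560
filter rows where price_x10 > 560:
    price customer  rating   item  price_x10
2     293    Quinn       5  chair       2930
12     79      Wes       5    fan        790
5     213     Hana       4   desk       2130
filter rows where rating > 4:
    price customer  rating   item  price_x10
2     293    Quinn       5  chair       2930
12     79      Wes       5    fan        790
Hence 1860.0.

1860.0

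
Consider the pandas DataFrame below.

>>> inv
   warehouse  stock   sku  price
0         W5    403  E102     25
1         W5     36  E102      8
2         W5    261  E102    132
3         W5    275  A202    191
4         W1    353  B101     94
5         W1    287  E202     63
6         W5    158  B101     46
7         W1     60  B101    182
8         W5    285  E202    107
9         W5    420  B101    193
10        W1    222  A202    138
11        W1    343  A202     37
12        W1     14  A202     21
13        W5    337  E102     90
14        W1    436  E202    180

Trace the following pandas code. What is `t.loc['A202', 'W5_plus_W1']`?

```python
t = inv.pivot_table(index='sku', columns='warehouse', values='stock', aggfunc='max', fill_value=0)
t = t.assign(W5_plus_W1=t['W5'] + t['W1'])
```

pivot: rows=sku, cols=warehouse, max(stock):
warehouse   W1   W5
sku                
A202       343  275
B101       353  420
E102         0  403
E202       436  285
add column W5_plus_W1 = t['W5'] + t['W1']:
warehouse   W1   W5  W5_plus_W1
sku                            
A202       343  275         618
B101       353  420         773
E102         0  403         403
E202       436  285         721
Then the value at row 'A202', column 'W5_plus_W1': 618

618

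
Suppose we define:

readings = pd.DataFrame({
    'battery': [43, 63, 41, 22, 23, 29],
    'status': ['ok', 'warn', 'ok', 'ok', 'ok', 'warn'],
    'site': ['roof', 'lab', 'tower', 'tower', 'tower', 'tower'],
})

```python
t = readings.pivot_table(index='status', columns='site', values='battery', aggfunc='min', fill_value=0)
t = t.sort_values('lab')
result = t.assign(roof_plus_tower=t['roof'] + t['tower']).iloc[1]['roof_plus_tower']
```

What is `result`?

pivot: rows=status, cols=site, min(battery):
site    lab  roof  tower
status                  
ok        0    43     22
warn     63     0     29
sort by lab:
site    lab  roof  tower
status                  
ok        0    43     22
warn     63     0     29
add column roof_plus_tower = t['roof'] + t['tower']:
site    lab  roof  tower  roof_plus_tower
status                                   
ok        0    43     22               65
warn     63     0     29               29
So iloc[1]['roof_plus_tower'] = 29.

29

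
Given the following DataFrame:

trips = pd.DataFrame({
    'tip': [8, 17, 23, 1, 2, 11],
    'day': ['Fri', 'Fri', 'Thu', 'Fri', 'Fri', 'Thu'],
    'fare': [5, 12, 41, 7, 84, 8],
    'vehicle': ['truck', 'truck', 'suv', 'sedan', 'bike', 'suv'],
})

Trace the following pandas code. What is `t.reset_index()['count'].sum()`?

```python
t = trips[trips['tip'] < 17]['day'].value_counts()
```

4

filter rows where tip < 17:
   tip  day  fare vehicle
0    8  Fri     5   truck
3    1  Fri     7   sedan
4    2  Fri    84    bike
5   11  Thu     8     suv
value_counts of day:
day
Fri    3
Thu    1
Name: count, dtype: int64
reset_index():
   day  count
0  Fri      3
1  Thu      1
Then the sum of column 'count': 4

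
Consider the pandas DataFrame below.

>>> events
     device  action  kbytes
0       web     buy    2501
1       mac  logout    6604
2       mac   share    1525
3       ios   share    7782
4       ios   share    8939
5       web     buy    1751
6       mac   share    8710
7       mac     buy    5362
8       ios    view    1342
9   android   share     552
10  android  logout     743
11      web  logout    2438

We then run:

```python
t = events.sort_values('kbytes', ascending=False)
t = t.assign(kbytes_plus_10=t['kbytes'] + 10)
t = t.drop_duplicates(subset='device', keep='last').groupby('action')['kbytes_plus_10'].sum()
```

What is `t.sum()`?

5210

sort by kbytes descending:
     device  action  kbytes
4       ios   share    8939
6       mac   share    8710
3       ios   share    7782
1       mac  logout    6604
7       mac     buy    5362
0       web     buy    2501
11      web  logout    2438
5       web     buy    1751
2       mac   share    1525
8       ios    view    1342
10  android  logout     743
9   android   share     552
add column kbytes_plus_10 = t['kbytes'] + 10:
     device  action  kbytes  kbytes_plus_10
4       ios   share    8939            8949
6       mac   share    8710            8720
3       ios   share    7782            7792
1       mac  logout    6604            6614
7       mac     buy    5362            5372
0       web     buy    2501            2511
11      web  logout    2438            2448
5       web     buy    1751            1761
2       mac   share    1525            1535
8       ios    view    1342            1352
10  android  logout     743             753
9   android   share     552             562
drop duplicate device (keep=last):
    device action  kbytes  kbytes_plus_10
5      web    buy    1751            1761
2      mac  share    1525            1535
8      ios   view    1342            1352
9  android  share     552             562
group by action, sum of kbytes_plus_10:
action
buy      1761
share    2097
view     1352
Name: kbytes_plus_10, dtype: int64
So sum() = 5210.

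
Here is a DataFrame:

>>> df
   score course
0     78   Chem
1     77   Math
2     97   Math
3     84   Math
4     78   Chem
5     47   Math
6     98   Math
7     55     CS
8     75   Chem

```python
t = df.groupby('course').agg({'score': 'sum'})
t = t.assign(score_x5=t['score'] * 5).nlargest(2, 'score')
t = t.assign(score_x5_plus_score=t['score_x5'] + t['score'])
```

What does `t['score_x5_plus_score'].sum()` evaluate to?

3804

group by course, sum of score:
        score
course       
CS         55
Chem      231
Math      403
add column score_x5 = t['score'] * 5:
        score  score_x5
course                 
CS         55       275
Chem      231      1155
Math      403      2015
take 2 rows with largest score:
        score  score_x5
course                 
Math      403      2015
Chem      231      1155
add column score_x5_plus_score = t['score_x5'] + t['score']:
        score  score_x5  score_x5_plus_score
course                                      
Math      403      2015                 2418
Chem      231      1155                 1386
So sum() = 3804.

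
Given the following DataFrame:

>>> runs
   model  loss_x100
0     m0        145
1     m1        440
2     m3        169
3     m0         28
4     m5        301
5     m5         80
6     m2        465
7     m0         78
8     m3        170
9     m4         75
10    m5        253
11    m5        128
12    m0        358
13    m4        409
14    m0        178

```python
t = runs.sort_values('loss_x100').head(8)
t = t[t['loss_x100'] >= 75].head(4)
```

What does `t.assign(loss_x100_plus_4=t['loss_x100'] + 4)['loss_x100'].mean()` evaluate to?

90.25

sort by loss_x100:
   model  loss_x100
3     m0         28
9     m4         75
7     m0         78
5     m5         80
11    m5        128
0     m0        145
2     m3        169
8     m3        170
14    m0        178
10    m5        253
4     m5        301
12    m0        358
13    m4        409
1     m1        440
6     m2        465
take first 8 rows:
   model  loss_x100
3     m0         28
9     m4         75
7     m0         78
5     m5         80
11    m5        128
0     m0        145
2     m3        169
8     m3        170
filter rows where loss_x100 >= 75:
   model  loss_x100
9     m4         75
7     m0         78
5     m5         80
11    m5        128
0     m0        145
2     m3        169
8     m3        170
take first 4 rows:
   model  loss_x100
9     m4         75
7     m0         78
5     m5         80
11    m5        128
add column loss_x100_plus_4 = t['loss_x100'] + 4:
   model  loss_x100  loss_x100_plus_4
9     m4         75                79
7     m0         78                82
5     m5         80                84
11    m5        128               132
The mean of column 'loss_x100' is 90.25.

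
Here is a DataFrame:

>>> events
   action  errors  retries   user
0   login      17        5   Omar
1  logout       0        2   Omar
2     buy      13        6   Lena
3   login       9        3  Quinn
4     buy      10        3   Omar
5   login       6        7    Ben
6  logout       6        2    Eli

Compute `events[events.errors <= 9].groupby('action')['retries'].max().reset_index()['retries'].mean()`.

filter rows where errors <= 9:
   action  errors  retries   user
1  logout       0        2   Omar
3   login       9        3  Quinn
5   login       6        7    Ben
6  logout       6        2    Eli
group by action, max of retries:
action
login     7
logout    2
Name: retries, dtype: int64
reset_index():
   action  retries
0   login        7
1  logout        2
Hence 4.5.

4.5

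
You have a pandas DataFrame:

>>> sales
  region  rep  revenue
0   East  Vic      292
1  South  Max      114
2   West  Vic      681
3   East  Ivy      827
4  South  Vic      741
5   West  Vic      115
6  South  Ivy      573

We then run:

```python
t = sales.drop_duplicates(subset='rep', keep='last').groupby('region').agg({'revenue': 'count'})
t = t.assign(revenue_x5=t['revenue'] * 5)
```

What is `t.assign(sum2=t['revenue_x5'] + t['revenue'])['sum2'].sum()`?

drop duplicate rep (keep=last):
  region  rep  revenue
1  South  Max      114
5   West  Vic      115
6  South  Ivy      573
group by region, count of revenue:
        revenue
region         
South         2
West          1
add column revenue_x5 = t['revenue'] * 5:
        revenue  revenue_x5
region                     
South         2          10
West          1           5
add column sum2 = t['revenue_x5'] + t['revenue']:
        revenue  revenue_x5  sum2
region                           
South         2          10    12
West          1           5     6
sum of column 'sum2' → 18

18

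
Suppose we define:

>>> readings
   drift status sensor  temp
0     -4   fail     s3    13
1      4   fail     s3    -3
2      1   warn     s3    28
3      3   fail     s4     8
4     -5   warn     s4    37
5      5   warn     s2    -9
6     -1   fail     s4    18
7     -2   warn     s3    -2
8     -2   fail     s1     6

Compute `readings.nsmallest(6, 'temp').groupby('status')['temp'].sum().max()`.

24

take 6 rows with smallest temp:
   drift status sensor  temp
5      5   warn     s2    -9
1      4   fail     s3    -3
7     -2   warn     s3    -2
8     -2   fail     s1     6
3      3   fail     s4     8
0     -4   fail     s3    13
group by status, sum of temp:
status
fail    24
warn   -11
Name: temp, dtype: int64
Taking the max of the resulting series gives 24.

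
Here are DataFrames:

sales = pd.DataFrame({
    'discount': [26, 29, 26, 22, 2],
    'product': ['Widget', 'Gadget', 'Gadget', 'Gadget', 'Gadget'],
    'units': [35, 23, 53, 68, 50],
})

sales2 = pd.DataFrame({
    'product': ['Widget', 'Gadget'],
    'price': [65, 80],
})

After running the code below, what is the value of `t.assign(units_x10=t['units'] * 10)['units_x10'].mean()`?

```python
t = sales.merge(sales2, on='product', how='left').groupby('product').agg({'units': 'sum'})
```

1145.0

merge on 'product' (how='left') → 5 rows:
   discount product  units  price
0        26  Widget     35     65
1        29  Gadget     23     80
2        26  Gadget     53     80
3        22  Gadget     68     80
4         2  Gadget     50     80
group by product, sum of units:
         units
product       
Gadget     194
Widget      35
add column units_x10 = t['units'] * 10:
         units  units_x10
product                  
Gadget     194       1940
Widget      35        350
Finally, mean of column 'units_x10' = 1145.0.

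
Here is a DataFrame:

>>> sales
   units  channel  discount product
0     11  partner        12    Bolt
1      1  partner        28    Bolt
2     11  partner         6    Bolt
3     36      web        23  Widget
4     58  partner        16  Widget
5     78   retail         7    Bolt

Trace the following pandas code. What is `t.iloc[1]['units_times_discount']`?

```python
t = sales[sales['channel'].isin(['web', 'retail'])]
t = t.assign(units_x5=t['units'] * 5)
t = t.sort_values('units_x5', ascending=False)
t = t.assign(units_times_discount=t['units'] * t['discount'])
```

828

filter rows where channel in ['web', 'retail']:
   units channel  discount product
3     36     web        23  Widget
5     78  retail         7    Bolt
add column units_x5 = t['units'] * 5:
   units channel  discount product  units_x5
3     36     web        23  Widget       180
5     78  retail         7    Bolt       390
sort by units_x5 descending:
   units channel  discount product  units_x5
5     78  retail         7    Bolt       390
3     36     web        23  Widget       180
add column units_times_discount = t['units'] * t['discount']:
   units channel  discount product  units_x5  units_times_discount
5     78  retail         7    Bolt       390                   546
3     36     web        23  Widget       180                   828
Reading off the value at position 1, column 'units_times_discount', we get 828.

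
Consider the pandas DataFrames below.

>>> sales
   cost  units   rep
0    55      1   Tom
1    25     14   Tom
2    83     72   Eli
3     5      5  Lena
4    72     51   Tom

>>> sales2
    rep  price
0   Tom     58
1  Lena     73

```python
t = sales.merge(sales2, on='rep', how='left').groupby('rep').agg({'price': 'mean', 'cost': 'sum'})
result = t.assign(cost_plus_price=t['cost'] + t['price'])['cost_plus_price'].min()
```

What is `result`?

merge on 'rep' (how='left') → 5 rows:
   cost  units   rep  price
0    55      1   Tom   58.0
1    25     14   Tom   58.0
2    83     72   Eli    NaN
3     5      5  Lena   73.0
4    72     51   Tom   58.0
group by rep: mean(price), sum(cost):
      price  cost
rep              
Eli     NaN    83
Lena   73.0     5
Tom    58.0   152
add column cost_plus_price = t['cost'] + t['price']:
      price  cost  cost_plus_price
rep                               
Eli     NaN    83              NaN
Lena   73.0     5             78.0
Tom    58.0   152            210.0
So min() = 78.0.

78.0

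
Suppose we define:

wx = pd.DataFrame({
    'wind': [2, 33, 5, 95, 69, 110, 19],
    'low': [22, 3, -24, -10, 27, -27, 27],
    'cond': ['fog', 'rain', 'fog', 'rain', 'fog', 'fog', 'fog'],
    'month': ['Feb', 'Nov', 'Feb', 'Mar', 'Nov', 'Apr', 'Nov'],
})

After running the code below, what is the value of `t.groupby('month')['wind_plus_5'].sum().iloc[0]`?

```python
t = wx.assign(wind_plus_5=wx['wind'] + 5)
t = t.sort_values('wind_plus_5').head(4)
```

add column wind_plus_5 = wx['wind'] + 5:
   wind  low  cond month  wind_plus_5
0     2   22   fog   Feb            7
1    33    3  rain   Nov           38
2     5  -24   fog   Feb           10
3    95  -10  rain   Mar          100
4    69   27   fog   Nov           74
5   110  -27   fog   Apr          115
6    19   27   fog   Nov           24
sort by wind_plus_5:
   wind  low  cond month  wind_plus_5
0     2   22   fog   Feb            7
2     5  -24   fog   Feb           10
6    19   27   fog   Nov           24
1    33    3  rain   Nov           38
4    69   27   fog   Nov           74
3    95  -10  rain   Mar          100
5   110  -27   fog   Apr          115
take first 4 rows:
   wind  low  cond month  wind_plus_5
0     2   22   fog   Feb            7
2     5  -24   fog   Feb           10
6    19   27   fog   Nov           24
1    33    3  rain   Nov           38
group by month, sum of wind_plus_5:
month
Feb    17
Nov    62
Name: wind_plus_5, dtype: int64
value at position 0 → 17

17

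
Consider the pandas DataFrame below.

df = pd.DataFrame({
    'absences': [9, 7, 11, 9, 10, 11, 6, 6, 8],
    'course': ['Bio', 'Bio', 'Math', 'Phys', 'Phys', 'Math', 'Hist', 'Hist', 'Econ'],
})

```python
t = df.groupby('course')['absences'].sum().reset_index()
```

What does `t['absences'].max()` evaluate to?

group by course, sum of absences:
course
Bio     16
Econ     8
Hist    12
Math    22
Phys    19
Name: absences, dtype: int64
reset_index():
  course  absences
0    Bio        16
1   Econ         8
2   Hist        12
3   Math        22
4   Phys        19
Taking the max of column 'absences' gives 22.

22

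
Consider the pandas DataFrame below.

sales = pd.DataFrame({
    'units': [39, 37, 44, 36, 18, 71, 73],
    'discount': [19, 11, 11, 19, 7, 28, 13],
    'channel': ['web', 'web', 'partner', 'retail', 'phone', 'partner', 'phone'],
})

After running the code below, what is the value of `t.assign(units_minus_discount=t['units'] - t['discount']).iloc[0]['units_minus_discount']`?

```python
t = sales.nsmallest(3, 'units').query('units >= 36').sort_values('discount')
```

take 3 rows with smallest units:
   units  discount channel
4     18         7   phone
3     36        19  retail
1     37        11     web
filter rows where units >= 36:
   units  discount channel
3     36        19  retail
1     37        11     web
sort by discount:
   units  discount channel
1     37        11     web
3     36        19  retail
add column units_minus_discount = t['units'] - t['discount']:
   units  discount channel  units_minus_discount
1     37        11     web                    26
3     36        19  retail                    17
Hence 26.

26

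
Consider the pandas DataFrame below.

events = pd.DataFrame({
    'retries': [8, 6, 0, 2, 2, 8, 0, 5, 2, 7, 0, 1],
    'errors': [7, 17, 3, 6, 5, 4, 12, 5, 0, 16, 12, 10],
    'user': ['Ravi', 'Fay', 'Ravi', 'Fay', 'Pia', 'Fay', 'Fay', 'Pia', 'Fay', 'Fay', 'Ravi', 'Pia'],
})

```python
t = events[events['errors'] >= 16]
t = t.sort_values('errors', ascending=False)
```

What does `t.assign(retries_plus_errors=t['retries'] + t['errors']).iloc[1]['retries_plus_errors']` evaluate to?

23

filter rows where errors >= 16:
   retries  errors user
1        6      17  Fay
9        7      16  Fay
sort by errors descending:
   retries  errors user
1        6      17  Fay
9        7      16  Fay
add column retries_plus_errors = t['retries'] + t['errors']:
   retries  errors user  retries_plus_errors
1        6      17  Fay                   23
9        7      16  Fay                   23
So iloc[1]['retries_plus_errors'] = 23.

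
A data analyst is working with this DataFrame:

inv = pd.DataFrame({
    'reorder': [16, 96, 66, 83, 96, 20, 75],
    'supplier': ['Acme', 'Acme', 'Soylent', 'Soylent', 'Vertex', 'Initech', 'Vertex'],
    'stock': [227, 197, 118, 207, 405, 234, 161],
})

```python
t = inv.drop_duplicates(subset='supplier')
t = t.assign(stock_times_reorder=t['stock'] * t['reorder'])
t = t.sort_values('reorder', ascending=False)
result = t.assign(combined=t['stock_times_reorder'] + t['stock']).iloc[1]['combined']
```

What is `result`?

7906

drop duplicate supplier (keep=first):
   reorder supplier  stock
0       16     Acme    227
2       66  Soylent    118
4       96   Vertex    405
5       20  Initech    234
add column stock_times_reorder = t['stock'] * t['reorder']:
   reorder supplier  stock  stock_times_reorder
0       16     Acme    227                 3632
2       66  Soylent    118                 7788
4       96   Vertex    405                38880
5       20  Initech    234                 4680
sort by reorder descending:
   reorder supplier  stock  stock_times_reorder
4       96   Vertex    405                38880
2       66  Soylent    118                 7788
5       20  Initech    234                 4680
0       16     Acme    227                 3632
add column combined = t['stock_times_reorder'] + t['stock']:
   reorder supplier  stock  stock_times_reorder  combined
4       96   Vertex    405                38880     39285
2       66  Soylent    118                 7788      7906
5       20  Initech    234                 4680      4914
0       16     Acme    227                 3632      3859
The value at position 1, column 'combined' is 7906.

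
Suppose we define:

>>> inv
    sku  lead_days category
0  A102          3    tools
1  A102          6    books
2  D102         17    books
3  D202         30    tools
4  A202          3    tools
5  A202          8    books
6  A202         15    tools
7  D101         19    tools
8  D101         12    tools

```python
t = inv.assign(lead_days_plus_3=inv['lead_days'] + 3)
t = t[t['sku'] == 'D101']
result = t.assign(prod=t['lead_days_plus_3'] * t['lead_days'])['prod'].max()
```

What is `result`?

add column lead_days_plus_3 = inv['lead_days'] + 3:
    sku  lead_days category  lead_days_plus_3
0  A102          3    tools                 6
1  A102          6    books                 9
2  D102         17    books                20
3  D202         30    tools                33
4  A202          3    tools                 6
5  A202          8    books                11
6  A202         15    tools                18
7  D101         19    tools                22
8  D101         12    tools                15
filter rows where sku == 'D101':
    sku  lead_days category  lead_days_plus_3
7  D101         19    tools                22
8  D101         12    tools                15
add column prod = t['lead_days_plus_3'] * t['lead_days']:
    sku  lead_days category  lead_days_plus_3  prod
7  D101         19    tools                22   418
8  D101         12    tools                15   180
Reading off the max of column 'prod', we get 418.

418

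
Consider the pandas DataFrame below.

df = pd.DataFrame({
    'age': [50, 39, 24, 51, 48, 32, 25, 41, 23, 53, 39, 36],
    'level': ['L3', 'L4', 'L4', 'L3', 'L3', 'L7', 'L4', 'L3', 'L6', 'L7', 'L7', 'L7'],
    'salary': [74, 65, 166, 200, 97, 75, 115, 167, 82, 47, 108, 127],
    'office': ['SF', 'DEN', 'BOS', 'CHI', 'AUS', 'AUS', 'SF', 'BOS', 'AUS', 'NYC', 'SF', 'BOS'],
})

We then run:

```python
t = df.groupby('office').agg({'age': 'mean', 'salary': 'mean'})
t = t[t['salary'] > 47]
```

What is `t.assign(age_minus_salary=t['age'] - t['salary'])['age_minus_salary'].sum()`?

-406.0

group by office: mean(age), mean(salary):
              age      salary
office                       
AUS     34.333333   84.666667
BOS     33.666667  153.333333
CHI     51.000000  200.000000
DEN     39.000000   65.000000
NYC     53.000000   47.000000
SF      38.000000   99.000000
filter rows where salary > 47:
              age      salary
office                       
AUS     34.333333   84.666667
BOS     33.666667  153.333333
CHI     51.000000  200.000000
DEN     39.000000   65.000000
SF      38.000000   99.000000
add column age_minus_salary = t['age'] - t['salary']:
              age      salary  age_minus_salary
office                                         
AUS     34.333333   84.666667        -50.333333
BOS     33.666667  153.333333       -119.666667
CHI     51.000000  200.000000       -149.000000
DEN     39.000000   65.000000        -26.000000
SF      38.000000   99.000000        -61.000000
Then the sum of column 'age_minus_salary': -406.0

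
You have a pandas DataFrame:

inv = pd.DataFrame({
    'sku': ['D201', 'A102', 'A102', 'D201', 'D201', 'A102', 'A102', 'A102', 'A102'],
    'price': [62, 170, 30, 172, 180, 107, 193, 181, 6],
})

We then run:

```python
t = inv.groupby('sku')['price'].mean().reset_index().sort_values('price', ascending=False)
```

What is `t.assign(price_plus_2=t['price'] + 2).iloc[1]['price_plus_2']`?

group by sku, mean of price:
sku
A102    114.5
D201    138.0
Name: price, dtype: float64
reset_index():
    sku  price
0  A102  114.5
1  D201  138.0
sort by price descending:
    sku  price
1  D201  138.0
0  A102  114.5
add column price_plus_2 = t['price'] + 2:
    sku  price  price_plus_2
1  D201  138.0         140.0
0  A102  114.5         116.5
Then the value at position 1, column 'price_plus_2': 116.5

116.5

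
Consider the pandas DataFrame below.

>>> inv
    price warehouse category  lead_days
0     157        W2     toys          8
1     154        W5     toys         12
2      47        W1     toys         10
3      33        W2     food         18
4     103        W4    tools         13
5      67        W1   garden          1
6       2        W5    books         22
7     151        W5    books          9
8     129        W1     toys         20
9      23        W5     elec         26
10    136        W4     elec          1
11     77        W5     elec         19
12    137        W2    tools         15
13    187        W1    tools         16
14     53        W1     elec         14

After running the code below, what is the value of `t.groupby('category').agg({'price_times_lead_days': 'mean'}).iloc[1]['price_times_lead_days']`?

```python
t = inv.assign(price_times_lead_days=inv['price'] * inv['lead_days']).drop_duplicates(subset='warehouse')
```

add column price_times_lead_days = inv['price'] * inv['lead_days']:
    price warehouse category  lead_days  price_times_lead_days
0     157        W2     toys          8                   1256
1     154        W5     toys         12                   1848
2      47        W1     toys         10                    470
3      33        W2     food         18                    594
4     103        W4    tools         13                   1339
5      67        W1   garden          1                     67
6       2        W5    books         22                     44
7     151        W5    books          9                   1359
8     129        W1     toys         20                   2580
9      23        W5     elec         26                    598
10    136        W4     elec          1                    136
11     77        W5     elec         19                   1463
12    137        W2    tools         15                   2055
13    187        W1    tools         16                   2992
14     53        W1     elec         14                    742
drop duplicate warehouse (keep=first):
   price warehouse category  lead_days  price_times_lead_days
0    157        W2     toys          8                   1256
1    154        W5     toys         12                   1848
2     47        W1     toys         10                    470
4    103        W4    tools         13                   1339
group by category, mean of price_times_lead_days:
          price_times_lead_days
category                       
tools               1339.000000
toys                1191.333333
Finally, value at position 1, column 'price_times_lead_days' = 1191.33333333.

1191.33333333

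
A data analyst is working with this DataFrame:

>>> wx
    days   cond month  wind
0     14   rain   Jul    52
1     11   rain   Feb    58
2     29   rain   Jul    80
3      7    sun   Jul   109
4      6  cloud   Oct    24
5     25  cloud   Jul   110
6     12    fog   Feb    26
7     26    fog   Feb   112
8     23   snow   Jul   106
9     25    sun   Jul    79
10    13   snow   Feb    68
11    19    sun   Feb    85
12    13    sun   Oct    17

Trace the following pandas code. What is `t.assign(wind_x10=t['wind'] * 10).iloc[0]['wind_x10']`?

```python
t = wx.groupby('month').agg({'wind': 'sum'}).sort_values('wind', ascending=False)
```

group by month, sum of wind:
       wind
month      
Feb     349
Jul     536
Oct      41
sort by wind descending:
       wind
month      
Jul     536
Feb     349
Oct      41
add column wind_x10 = t['wind'] * 10:
       wind  wind_x10
month                
Jul     536      5360
Feb     349      3490
Oct      41       410
Finally, value at position 0, column 'wind_x10' = 5360.

5360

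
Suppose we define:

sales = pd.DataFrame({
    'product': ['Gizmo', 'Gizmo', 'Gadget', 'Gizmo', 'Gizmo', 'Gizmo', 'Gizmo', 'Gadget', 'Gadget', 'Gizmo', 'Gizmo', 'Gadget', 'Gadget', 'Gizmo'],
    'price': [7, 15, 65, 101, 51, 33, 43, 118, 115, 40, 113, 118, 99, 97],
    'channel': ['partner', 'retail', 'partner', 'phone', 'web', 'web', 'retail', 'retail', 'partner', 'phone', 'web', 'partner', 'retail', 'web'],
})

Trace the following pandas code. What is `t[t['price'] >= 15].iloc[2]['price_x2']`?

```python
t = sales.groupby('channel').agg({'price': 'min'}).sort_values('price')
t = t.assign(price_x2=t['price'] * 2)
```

group by channel, min of price:
         price
channel       
partner      7
phone       40
retail      15
web         33
sort by price:
         price
channel       
partner      7
retail      15
web         33
phone       40
add column price_x2 = t['price'] * 2:
         price  price_x2
channel                 
partner      7        14
retail      15        30
web         33        66
phone       40        80
filter rows where price >= 15:
         price  price_x2
channel                 
retail      15        30
web         33        66
phone       40        80

80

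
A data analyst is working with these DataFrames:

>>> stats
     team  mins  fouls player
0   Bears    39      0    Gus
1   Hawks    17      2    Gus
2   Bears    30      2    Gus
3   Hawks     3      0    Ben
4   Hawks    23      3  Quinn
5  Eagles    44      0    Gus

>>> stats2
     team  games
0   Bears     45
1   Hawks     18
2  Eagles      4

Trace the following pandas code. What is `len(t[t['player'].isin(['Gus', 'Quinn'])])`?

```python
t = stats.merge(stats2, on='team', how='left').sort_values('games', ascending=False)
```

5

merge on 'team' (how='left') → 6 rows:
     team  mins  fouls player  games
0   Bears    39      0    Gus     45
1   Hawks    17      2    Gus     18
2   Bears    30      2    Gus     45
3   Hawks     3      0    Ben     18
4   Hawks    23      3  Quinn     18
5  Eagles    44      0    Gus      4
sort by games descending:
     team  mins  fouls player  games
0   Bears    39      0    Gus     45
2   Bears    30      2    Gus     45
1   Hawks    17      2    Gus     18
3   Hawks     3      0    Ben     18
4   Hawks    23      3  Quinn     18
5  Eagles    44      0    Gus      4
filter rows where player in ['Gus', 'Quinn']:
     team  mins  fouls player  games
0   Bears    39      0    Gus     45
2   Bears    30      2    Gus     45
1   Hawks    17      2    Gus     18
4   Hawks    23      3  Quinn     18
5  Eagles    44      0    Gus      4
So isin(['Gus', 'Quinn'])]) = 5.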